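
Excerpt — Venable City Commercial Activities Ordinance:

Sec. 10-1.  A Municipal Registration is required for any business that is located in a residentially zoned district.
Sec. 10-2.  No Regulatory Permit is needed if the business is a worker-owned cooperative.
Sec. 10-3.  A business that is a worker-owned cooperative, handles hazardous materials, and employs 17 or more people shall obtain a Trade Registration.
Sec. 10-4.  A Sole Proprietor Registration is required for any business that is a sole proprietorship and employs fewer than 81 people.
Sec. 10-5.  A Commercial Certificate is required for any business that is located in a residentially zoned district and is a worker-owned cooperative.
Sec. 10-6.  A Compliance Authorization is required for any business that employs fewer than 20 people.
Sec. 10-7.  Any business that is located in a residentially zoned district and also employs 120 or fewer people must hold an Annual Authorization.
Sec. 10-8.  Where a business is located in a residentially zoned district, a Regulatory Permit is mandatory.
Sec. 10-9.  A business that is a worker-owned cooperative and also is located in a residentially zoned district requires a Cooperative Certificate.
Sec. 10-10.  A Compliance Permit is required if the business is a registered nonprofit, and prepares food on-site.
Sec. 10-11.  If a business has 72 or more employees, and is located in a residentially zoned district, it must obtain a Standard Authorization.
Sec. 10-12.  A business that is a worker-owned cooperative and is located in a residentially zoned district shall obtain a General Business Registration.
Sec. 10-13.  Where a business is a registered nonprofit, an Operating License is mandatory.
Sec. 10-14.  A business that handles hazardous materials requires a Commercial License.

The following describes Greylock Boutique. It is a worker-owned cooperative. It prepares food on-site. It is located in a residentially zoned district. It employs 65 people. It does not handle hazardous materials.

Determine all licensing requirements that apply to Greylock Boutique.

Annual Authorization, Commercial Certificate, Cooperative Certificate, General Business Registration, Municipal Registration

Sec. 10-1. is located in a residentially zoned district → Municipal Registration required.
Sec. 10-2. is a worker-owned cooperative → exempt from Regulatory Permit.
Sec. 10-3. is a worker-owned cooperative; does not handle hazardous materials; employees 65 ≥ 17 → Trade Registration not required.
Sec. 10-4. is a worker-owned cooperative (not: is a sole proprietorship); employees 65 < 81 → Sole Proprietor Registration not required.
Sec. 10-5. is located in a residentially zoned district; is a worker-owned cooperative → Commercial Certificate required.
Sec. 10-6. employees 65 ≥ 20 → Compliance Authorization not required.
Sec. 10-7. is located in a residentially zoned district; employees 65 ≤ 120 → Annual Authorization required.
Sec. 10-8. is located in a residentially zoned district → Regulatory Permit required.
Sec. 10-9. is a worker-owned cooperative; is located in a residentially zoned district → Cooperative Certificate required.
Sec. 10-10. is a worker-owned cooperative (not: is a registered nonprofit); prepares food on-site → Compliance Permit not required.
Sec. 10-11. employees 65 < 72; is located in a residentially zoned district → Standard Authorization not required.
Sec. 10-12. is a worker-owned cooperative; is located in a residentially zoned district → General Business Registration required.
Sec. 10-13. is a worker-owned cooperative (not: is a registered nonprofit) → Operating License not required.
Sec. 10-14. does not handle hazardous materials → Commercial License not required.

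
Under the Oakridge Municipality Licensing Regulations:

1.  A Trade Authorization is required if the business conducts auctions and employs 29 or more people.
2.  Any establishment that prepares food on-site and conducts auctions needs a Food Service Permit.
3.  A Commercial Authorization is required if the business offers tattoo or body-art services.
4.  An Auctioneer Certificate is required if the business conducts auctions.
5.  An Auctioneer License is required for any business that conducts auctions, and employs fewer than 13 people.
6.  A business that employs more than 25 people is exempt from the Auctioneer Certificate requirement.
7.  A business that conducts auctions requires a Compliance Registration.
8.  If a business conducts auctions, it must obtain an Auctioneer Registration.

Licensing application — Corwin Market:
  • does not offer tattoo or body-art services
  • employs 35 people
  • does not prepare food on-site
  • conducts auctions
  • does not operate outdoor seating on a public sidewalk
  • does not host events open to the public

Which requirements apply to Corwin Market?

Auctioneer Registration, Compliance Registration, Trade Authorization

1. conducts auctions; employees 35 ≥ 29 → Trade Authorization required.
2. does not prepare food on-site; conducts auctions → Food Service Permit not required.
3. does not offer tattoo or body-art services → Commercial Authorization not required.
4. conducts auctions → Auctioneer Certificate required.
5. conducts auctions; employees 35 ≥ 13 → Auctioneer License not required.
6. employees 35 > 25 → exempt from Auctioneer Certificate.
7. conducts auctions → Compliance Registration required.
8. conducts auctions → Auctioneer Registration required.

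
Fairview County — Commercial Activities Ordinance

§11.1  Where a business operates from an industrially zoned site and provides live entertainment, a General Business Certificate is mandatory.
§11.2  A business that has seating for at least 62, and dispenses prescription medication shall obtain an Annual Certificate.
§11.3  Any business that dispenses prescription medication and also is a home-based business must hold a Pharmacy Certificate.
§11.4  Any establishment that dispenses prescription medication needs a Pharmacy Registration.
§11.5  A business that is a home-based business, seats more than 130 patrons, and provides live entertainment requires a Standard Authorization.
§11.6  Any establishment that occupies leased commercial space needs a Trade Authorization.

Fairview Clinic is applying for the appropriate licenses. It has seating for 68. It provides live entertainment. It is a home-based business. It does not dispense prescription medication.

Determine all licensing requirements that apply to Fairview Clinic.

None

§11.1 is a home-based business (not: operates from an industrially zoned site); provides live entertainment → General Business Certificate not required.
§11.2 seating 68 ≥ 62; does not dispense prescription medication → Annual Certificate not required.
§11.3 does not dispense prescription medication; is a home-based business → Pharmacy Certificate not required.
§11.4 does not dispense prescription medication → Pharmacy Registration not required.
§11.5 is a home-based business; seating 68 ≤ 130; provides live entertainment → Standard Authorization not required.
§11.6 is a home-based business (not: occupies leased commercial space) → Trade Authorization not required.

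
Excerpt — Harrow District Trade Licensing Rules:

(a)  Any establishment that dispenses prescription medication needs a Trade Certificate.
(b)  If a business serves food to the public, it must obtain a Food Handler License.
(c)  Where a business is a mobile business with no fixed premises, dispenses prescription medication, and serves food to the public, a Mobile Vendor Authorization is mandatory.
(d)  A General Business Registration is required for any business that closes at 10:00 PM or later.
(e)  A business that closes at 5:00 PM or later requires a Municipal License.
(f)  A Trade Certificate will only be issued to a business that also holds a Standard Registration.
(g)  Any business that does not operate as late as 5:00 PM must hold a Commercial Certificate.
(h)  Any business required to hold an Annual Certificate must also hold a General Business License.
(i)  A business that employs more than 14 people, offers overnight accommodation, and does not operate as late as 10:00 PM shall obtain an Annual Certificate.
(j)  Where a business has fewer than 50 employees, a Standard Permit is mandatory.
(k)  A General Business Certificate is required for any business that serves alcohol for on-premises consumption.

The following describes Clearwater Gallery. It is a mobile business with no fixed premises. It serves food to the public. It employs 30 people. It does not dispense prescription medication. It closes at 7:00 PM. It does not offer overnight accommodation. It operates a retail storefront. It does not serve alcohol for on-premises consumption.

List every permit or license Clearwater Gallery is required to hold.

(a) does not dispense prescription medication → Trade Certificate not required.
(b) serves food to the public → Food Handler License required.
(c) is a mobile business with no fixed premises; does not dispense prescription medication; serves food to the public → Mobile Vendor Authorization not required.
(d) closes 7:00 PM, at/before 10:00 PM → General Business Registration not required.
(e) closes 7:00 PM, after 5:00 PM → Municipal License required.
(f) Trade Certificate is not required → no effect.
(g) closes 7:00 PM, after 5:00 PM → Commercial Certificate not required.
(h) Annual Certificate is not required → no effect.
(i) employees 30 > 14; does not offer overnight accommodation; closes 7:00 PM, at/before 10:00 PM → Annual Certificate not required.
(j) employees 30 < 50 → Standard Permit required.
(k) does not serve alcohol for on-premises consumption → General Business Certificate not required.

Food Handler License, Municipal License, Standard Permit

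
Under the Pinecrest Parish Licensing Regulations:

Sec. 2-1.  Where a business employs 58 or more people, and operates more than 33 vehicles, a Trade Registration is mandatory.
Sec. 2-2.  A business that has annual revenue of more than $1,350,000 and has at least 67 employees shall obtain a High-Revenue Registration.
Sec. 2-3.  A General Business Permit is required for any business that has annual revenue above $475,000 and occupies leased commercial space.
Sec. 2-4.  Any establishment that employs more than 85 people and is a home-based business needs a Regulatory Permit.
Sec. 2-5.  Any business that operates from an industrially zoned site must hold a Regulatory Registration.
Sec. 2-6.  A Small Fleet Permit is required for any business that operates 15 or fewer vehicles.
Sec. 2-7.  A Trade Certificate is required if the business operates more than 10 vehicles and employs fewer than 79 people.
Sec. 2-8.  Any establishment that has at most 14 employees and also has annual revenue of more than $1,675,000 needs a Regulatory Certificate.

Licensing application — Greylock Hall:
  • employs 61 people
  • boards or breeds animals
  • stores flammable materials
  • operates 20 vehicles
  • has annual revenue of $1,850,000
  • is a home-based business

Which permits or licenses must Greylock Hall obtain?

Sec. 2-1. employees 61 ≥ 58; vehicles 20 ≤ 33 → Trade Registration not required.
Sec. 2-2. revenue $1,850,000 > $1,350,000; employees 61 < 67 → High-Revenue Registration not required.
Sec. 2-3. revenue $1,850,000 > $475,000; is a home-based business (not: occupies leased commercial space) → General Business Permit not required.
Sec. 2-4. employees 61 ≤ 85; is a home-based business → Regulatory Permit not required.
Sec. 2-5. is a home-based business (not: operates from an industrially zoned site) → Regulatory Registration not required.
Sec. 2-6. vehicles 20 > 15 → Small Fleet Permit not required.
Sec. 2-7. vehicles 20 > 10; employees 61 < 79 → Trade Certificate required.
Sec. 2-8. employees 61 > 14; revenue $1,850,000 > $1,675,000 → Regulatory Certificate not required.

Trade Certificate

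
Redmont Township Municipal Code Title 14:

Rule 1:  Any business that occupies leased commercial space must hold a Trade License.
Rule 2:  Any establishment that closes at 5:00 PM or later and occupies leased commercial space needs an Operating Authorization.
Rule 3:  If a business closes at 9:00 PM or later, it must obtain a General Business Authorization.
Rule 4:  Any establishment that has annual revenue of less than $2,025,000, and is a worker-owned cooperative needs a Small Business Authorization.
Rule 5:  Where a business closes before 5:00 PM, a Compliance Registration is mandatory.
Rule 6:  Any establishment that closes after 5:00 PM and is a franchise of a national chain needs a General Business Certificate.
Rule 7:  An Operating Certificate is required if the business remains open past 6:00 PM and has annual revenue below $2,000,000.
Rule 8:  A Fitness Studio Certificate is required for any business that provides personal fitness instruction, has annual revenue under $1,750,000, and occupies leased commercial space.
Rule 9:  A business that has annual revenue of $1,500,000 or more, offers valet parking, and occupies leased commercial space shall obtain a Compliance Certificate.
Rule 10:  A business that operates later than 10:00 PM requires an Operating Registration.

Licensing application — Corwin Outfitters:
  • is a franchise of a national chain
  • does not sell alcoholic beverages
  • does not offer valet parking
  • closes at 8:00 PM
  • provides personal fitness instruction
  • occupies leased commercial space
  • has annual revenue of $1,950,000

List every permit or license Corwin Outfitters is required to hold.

Rule 1: occupies leased commercial space → Trade License required.
Rule 2: closes 8:00 PM, after 5:00 PM; occupies leased commercial space → Operating Authorization required.
Rule 3: closes 8:00 PM, at/before 9:00 PM → General Business Authorization not required.
Rule 4: revenue $1,950,000 < $2,025,000; is a franchise of a national chain (not: is a worker-owned cooperative) → Small Business Authorization not required.
Rule 5: closes 8:00 PM, after 5:00 PM → Compliance Registration not required.
Rule 6: closes 8:00 PM, after 5:00 PM; is a franchise of a national chain → General Business Certificate required.
Rule 7: closes 8:00 PM, after 6:00 PM; revenue $1,950,000 < $2,000,000 → Operating Certificate required.
Rule 8: provides personal fitness instruction; revenue $1,950,000 ≥ $1,750,000; occupies leased commercial space → Fitness Studio Certificate not required.
Rule 9: revenue $1,950,000 ≥ $1,500,000; does not offer valet parking; occupies leased commercial space → Compliance Certificate not required.
Rule 10: closes 8:00 PM, at/before 10:00 PM → Operating Registration not required.

General Business Certificate, Operating Authorization, Operating Certificate, Trade License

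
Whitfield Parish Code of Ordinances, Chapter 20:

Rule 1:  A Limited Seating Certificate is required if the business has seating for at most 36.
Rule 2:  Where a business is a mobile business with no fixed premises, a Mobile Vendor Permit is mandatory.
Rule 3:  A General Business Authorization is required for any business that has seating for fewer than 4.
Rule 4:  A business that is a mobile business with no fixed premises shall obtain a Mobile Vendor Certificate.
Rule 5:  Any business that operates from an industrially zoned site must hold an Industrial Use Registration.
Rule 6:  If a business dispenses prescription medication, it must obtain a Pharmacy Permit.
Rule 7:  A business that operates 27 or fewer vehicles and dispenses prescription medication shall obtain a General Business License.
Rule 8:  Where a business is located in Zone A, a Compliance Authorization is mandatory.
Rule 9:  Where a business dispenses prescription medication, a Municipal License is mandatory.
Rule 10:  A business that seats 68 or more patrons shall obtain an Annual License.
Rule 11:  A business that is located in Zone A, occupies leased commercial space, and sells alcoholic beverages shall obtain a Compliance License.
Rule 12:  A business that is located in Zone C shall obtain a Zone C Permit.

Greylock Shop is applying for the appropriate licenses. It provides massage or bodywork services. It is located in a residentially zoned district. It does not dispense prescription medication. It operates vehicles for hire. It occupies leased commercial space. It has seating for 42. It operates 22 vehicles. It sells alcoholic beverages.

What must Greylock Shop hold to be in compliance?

Rule 1: seating 42 > 36 → Limited Seating Certificate not required.
Rule 2: occupies leased commercial space (not: is a mobile business with no fixed premises) → Mobile Vendor Permit not required.
Rule 3: seating 42 ≥ 4 → General Business Authorization not required.
Rule 4: occupies leased commercial space (not: is a mobile business with no fixed premises) → Mobile Vendor Certificate not required.
Rule 5: occupies leased commercial space (not: operates from an industrially zoned site) → Industrial Use Registration not required.
Rule 6: does not dispense prescription medication → Pharmacy Permit not required.
Rule 7: vehicles 22 ≤ 27; does not dispense prescription medication → General Business License not required.
Rule 8: is located in a residentially zoned district (not: is located in Zone A) → Compliance Authorization not required.
Rule 9: does not dispense prescription medication → Municipal License not required.
Rule 10: seating 42 < 68 → Annual License not required.
Rule 11: is located in a residentially zoned district (not: is located in Zone A); occupies leased commercial space; sells alcoholic beverages → Compliance License not required.
Rule 12: is located in a residentially zoned district (not: is located in Zone C) → Zone C Permit not required.

None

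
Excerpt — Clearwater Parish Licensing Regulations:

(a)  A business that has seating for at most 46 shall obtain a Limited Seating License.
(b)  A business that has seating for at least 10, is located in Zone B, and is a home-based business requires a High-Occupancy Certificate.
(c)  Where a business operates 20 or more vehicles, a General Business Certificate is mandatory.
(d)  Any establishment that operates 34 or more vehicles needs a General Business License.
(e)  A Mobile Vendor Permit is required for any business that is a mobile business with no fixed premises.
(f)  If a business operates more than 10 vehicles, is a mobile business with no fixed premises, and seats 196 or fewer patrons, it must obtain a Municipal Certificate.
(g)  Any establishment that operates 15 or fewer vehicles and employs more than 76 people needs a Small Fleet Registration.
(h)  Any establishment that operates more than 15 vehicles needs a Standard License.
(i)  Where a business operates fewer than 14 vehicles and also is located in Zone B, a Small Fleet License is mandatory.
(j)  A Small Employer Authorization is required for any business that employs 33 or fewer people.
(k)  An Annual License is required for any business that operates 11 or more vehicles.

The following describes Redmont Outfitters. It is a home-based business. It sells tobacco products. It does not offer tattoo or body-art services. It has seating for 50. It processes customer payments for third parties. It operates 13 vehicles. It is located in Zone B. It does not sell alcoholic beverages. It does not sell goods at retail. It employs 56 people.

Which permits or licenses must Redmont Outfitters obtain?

Annual License, High-Occupancy Certificate, Small Fleet License

(a) seating 50 > 46 → Limited Seating License not required.
(b) seating 50 ≥ 10; is located in Zone B; is a home-based business → High-Occupancy Certificate required.
(c) vehicles 13 < 20 → General Business Certificate not required.
(d) vehicles 13 < 34 → General Business License not required.
(e) is a home-based business (not: is a mobile business with no fixed premises) → Mobile Vendor Permit not required.
(f) vehicles 13 > 10; is a home-based business (not: is a mobile business with no fixed premises); seating 50 ≤ 196 → Municipal Certificate not required.
(g) vehicles 13 ≤ 15; employees 56 ≤ 76 → Small Fleet Registration not required.
(h) vehicles 13 ≤ 15 → Standard License not required.
(i) vehicles 13 < 14; is located in Zone B → Small Fleet License required.
(j) employees 56 > 33 → Small Employer Authorization not required.
(k) vehicles 13 ≥ 11 → Annual License required.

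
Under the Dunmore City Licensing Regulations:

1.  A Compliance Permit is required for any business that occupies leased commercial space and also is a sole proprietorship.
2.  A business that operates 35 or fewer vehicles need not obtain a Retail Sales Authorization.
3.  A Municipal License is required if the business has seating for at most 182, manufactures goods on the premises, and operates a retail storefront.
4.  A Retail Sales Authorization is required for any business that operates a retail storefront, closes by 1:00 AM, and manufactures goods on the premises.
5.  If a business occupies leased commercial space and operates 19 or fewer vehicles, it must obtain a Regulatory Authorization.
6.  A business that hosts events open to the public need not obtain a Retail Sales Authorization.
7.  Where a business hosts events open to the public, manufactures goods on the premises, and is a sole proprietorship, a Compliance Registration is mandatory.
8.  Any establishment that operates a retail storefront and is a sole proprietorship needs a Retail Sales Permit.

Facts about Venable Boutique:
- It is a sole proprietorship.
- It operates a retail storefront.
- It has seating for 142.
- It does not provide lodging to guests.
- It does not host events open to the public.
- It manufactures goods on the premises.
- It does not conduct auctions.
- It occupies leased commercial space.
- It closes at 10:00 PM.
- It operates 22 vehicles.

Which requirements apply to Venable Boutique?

Compliance Permit, Municipal License, Retail Sales Permit

1. occupies leased commercial space; is a sole proprietorship → Compliance Permit required.
2. vehicles 22 ≤ 35 → exempt from Retail Sales Authorization.
3. seating 142 ≤ 182; manufactures goods on the premises; operates a retail storefront → Municipal License required.
4. operates a retail storefront; closes 10:00 PM, at/before 1:00 AM; manufactures goods on the premises → Retail Sales Authorization required.
5. occupies leased commercial space; vehicles 22 > 19 → Regulatory Authorization not required.
6. does not host events open to the public → Retail Sales Authorization exemption does not apply.
7. does not host events open to the public; manufactures goods on the premises; is a sole proprietorship → Compliance Registration not required.
8. operates a retail storefront; is a sole proprietorship → Retail Sales Permit required.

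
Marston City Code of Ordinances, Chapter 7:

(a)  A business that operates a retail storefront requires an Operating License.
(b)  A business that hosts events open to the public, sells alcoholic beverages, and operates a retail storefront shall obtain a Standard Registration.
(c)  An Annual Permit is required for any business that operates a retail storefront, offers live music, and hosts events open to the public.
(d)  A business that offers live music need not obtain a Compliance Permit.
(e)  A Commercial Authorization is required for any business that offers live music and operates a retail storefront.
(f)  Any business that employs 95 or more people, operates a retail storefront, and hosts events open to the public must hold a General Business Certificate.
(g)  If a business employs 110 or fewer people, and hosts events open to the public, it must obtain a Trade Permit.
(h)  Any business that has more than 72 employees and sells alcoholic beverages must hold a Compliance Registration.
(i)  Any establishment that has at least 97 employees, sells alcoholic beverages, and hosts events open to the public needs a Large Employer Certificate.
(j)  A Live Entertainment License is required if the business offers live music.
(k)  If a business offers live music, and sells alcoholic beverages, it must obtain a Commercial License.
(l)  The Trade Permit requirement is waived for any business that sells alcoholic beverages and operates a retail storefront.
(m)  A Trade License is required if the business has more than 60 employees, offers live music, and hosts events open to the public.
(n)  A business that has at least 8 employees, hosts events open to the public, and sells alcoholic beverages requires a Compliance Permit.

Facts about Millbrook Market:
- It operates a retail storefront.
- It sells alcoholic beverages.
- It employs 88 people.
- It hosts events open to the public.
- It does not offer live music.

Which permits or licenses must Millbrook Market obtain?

(a) operates a retail storefront → Operating License required.
(b) hosts events open to the public; sells alcoholic beverages; operates a retail storefront → Standard Registration required.
(c) operates a retail storefront; does not offer live music; hosts events open to the public → Annual Permit not required.
(d) does not offer live music → Compliance Permit exemption does not apply.
(e) does not offer live music; operates a retail storefront → Commercial Authorization not required.
(f) employees 88 < 95; operates a retail storefront; hosts events open to the public → General Business Certificate not required.
(g) employees 88 ≤ 110; hosts events open to the public → Trade Permit required.
(h) employees 88 > 72; sells alcoholic beverages → Compliance Registration required.
(i) employees 88 < 97; sells alcoholic beverages; hosts events open to the public → Large Employer Certificate not required.
(j) does not offer live music → Live Entertainment License not required.
(k) does not offer live music; sells alcoholic beverages → Commercial License not required.
(l) sells alcoholic beverages; operates a retail storefront → exempt from Trade Permit.
(m) employees 88 > 60; does not offer live music; hosts events open to the public → Trade License not required.
(n) employees 88 ≥ 8; hosts events open to the public; sells alcoholic beverages → Compliance Permit required.

Compliance Permit, Compliance Registration, Operating License, Standard Registration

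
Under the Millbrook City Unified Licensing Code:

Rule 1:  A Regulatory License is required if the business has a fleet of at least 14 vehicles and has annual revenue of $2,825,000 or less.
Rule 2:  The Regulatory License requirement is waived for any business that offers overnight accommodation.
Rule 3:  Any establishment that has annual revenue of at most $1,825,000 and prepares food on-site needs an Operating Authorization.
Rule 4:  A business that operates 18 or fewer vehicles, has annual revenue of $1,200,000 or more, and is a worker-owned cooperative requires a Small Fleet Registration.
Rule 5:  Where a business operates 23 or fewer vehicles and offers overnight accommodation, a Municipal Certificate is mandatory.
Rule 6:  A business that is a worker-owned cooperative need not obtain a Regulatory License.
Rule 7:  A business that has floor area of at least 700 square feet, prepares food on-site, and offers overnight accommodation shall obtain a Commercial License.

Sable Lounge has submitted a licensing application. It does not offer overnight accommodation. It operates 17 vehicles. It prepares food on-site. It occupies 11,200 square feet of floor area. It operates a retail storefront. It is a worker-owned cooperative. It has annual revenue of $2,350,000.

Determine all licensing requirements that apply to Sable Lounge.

Small Fleet Registration

Rule 1: vehicles 17 ≥ 14; revenue $2,350,000 ≤ $2,825,000 → Regulatory License required.
Rule 2: does not offer overnight accommodation → Regulatory License exemption does not apply.
Rule 3: revenue $2,350,000 > $1,825,000; prepares food on-site → Operating Authorization not required.
Rule 4: vehicles 17 ≤ 18; revenue $2,350,000 ≥ $1,200,000; is a worker-owned cooperative → Small Fleet Registration required.
Rule 5: vehicles 17 ≤ 23; does not offer overnight accommodation → Municipal Certificate not required.
Rule 6: is a worker-owned cooperative → exempt from Regulatory License.
Rule 7: floor area 11,200 square feet ≥ 700 square feet; prepares food on-site; does not offer overnight accommodation → Commercial License not required.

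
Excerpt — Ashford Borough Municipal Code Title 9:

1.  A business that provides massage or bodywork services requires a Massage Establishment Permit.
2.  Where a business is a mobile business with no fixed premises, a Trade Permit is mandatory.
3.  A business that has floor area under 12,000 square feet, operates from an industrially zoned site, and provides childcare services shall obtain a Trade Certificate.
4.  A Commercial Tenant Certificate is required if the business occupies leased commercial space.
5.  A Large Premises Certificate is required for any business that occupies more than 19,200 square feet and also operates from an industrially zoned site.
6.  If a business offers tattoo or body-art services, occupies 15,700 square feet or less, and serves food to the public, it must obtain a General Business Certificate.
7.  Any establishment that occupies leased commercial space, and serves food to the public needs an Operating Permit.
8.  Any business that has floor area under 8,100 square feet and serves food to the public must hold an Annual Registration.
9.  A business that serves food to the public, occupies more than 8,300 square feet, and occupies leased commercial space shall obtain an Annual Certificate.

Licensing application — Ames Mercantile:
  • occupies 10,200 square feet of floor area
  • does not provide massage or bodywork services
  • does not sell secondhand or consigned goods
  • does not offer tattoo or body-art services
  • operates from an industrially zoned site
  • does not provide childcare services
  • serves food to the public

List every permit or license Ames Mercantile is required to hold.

None

1. does not provide massage or bodywork services → Massage Establishment Permit not required.
2. operates from an industrially zoned site (not: is a mobile business with no fixed premises) → Trade Permit not required.
3. floor area 10,200 square feet < 12,000 square feet; operates from an industrially zoned site; does not provide childcare services → Trade Certificate not required.
4. operates from an industrially zoned site (not: occupies leased commercial space) → Commercial Tenant Certificate not required.
5. floor area 10,200 square feet ≤ 19,200 square feet; operates from an industrially zoned site → Large Premises Certificate not required.
6. does not offer tattoo or body-art services; floor area 10,200 square feet ≤ 15,700 square feet; serves food to the public → General Business Certificate not required.
7. operates from an industrially zoned site (not: occupies leased commercial space); serves food to the public → Operating Permit not required.
8. floor area 10,200 square feet ≥ 8,100 square feet; serves food to the public → Annual Registration not required.
9. serves food to the public; floor area 10,200 square feet > 8,300 square feet; operates from an industrially zoned site (not: occupies leased commercial space) → Annual Certificate not required.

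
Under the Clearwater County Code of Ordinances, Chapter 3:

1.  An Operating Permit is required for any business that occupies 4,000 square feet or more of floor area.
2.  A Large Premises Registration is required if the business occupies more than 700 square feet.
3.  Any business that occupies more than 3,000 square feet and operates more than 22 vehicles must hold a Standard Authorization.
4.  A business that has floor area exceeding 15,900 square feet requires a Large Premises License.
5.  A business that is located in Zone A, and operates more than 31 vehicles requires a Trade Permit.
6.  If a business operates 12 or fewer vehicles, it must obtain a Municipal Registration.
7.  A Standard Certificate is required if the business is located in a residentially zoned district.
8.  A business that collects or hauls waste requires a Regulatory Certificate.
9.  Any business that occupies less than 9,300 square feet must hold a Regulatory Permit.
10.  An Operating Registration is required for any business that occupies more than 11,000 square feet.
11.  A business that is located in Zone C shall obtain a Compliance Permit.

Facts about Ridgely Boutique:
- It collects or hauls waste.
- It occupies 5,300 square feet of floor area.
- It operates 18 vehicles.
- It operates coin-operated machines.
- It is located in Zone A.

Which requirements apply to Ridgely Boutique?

Large Premises Registration, Operating Permit, Regulatory Certificate, Regulatory Permit

1. floor area 5,300 square feet ≥ 4,000 square feet → Operating Permit required.
2. floor area 5,300 square feet > 700 square feet → Large Premises Registration required.
3. floor area 5,300 square feet > 3,000 square feet; vehicles 18 ≤ 22 → Standard Authorization not required.
4. floor area 5,300 square feet ≤ 15,900 square feet → Large Premises License not required.
5. is located in Zone A; vehicles 18 ≤ 31 → Trade Permit not required.
6. vehicles 18 > 12 → Municipal Registration not required.
7. is located in Zone A (not: is located in a residentially zoned district) → Standard Certificate not required.
8. collects or hauls waste → Regulatory Certificate required.
9. floor area 5,300 square feet < 9,300 square feet → Regulatory Permit required.
10. floor area 5,300 square feet ≤ 11,000 square feet → Operating Registration not required.
11. is located in Zone A (not: is located in Zone C) → Compliance Permit not required.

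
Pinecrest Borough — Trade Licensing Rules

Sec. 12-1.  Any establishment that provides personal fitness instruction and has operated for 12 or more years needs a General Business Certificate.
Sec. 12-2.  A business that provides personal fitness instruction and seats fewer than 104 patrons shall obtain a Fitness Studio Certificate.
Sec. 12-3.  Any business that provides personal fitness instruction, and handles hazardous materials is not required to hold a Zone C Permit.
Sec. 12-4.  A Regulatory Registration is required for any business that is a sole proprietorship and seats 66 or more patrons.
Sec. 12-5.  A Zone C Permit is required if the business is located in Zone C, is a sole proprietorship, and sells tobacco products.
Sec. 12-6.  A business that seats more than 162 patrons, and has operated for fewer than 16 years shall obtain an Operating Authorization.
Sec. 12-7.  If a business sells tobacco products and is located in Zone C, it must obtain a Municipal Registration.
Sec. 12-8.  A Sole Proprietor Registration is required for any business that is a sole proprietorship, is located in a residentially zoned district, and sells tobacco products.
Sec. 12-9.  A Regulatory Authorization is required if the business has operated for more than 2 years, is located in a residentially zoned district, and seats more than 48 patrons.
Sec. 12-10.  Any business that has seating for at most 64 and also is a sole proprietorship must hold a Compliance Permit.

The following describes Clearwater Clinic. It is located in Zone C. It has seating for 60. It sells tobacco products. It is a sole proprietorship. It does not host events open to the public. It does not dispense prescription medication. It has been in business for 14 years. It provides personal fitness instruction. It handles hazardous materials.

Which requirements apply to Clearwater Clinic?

Sec. 12-1. provides personal fitness instruction; years in business 14 ≥ 12 → General Business Certificate required.
Sec. 12-2. provides personal fitness instruction; seating 60 < 104 → Fitness Studio Certificate required.
Sec. 12-3. provides personal fitness instruction; handles hazardous materials → exempt from Zone C Permit.
Sec. 12-4. is a sole proprietorship; seating 60 < 66 → Regulatory Registration not required.
Sec. 12-5. is located in Zone C; is a sole proprietorship; sells tobacco products → Zone C Permit required.
Sec. 12-6. seating 60 ≤ 162; years in business 14 < 16 → Operating Authorization not required.
Sec. 12-7. sells tobacco products; is located in Zone C → Municipal Registration required.
Sec. 12-8. is a sole proprietorship; is located in Zone C (not: is located in a residentially zoned district); sells tobacco products → Sole Proprietor Registration not required.
Sec. 12-9. years in business 14 > 2; is located in Zone C (not: is located in a residentially zoned district); seating 60 > 48 → Regulatory Authorization not required.
Sec. 12-10. seating 60 ≤ 64; is a sole proprietorship → Compliance Permit required.

Compliance Permit, Fitness Studio Certificate, General Business Certificate, Municipal Registration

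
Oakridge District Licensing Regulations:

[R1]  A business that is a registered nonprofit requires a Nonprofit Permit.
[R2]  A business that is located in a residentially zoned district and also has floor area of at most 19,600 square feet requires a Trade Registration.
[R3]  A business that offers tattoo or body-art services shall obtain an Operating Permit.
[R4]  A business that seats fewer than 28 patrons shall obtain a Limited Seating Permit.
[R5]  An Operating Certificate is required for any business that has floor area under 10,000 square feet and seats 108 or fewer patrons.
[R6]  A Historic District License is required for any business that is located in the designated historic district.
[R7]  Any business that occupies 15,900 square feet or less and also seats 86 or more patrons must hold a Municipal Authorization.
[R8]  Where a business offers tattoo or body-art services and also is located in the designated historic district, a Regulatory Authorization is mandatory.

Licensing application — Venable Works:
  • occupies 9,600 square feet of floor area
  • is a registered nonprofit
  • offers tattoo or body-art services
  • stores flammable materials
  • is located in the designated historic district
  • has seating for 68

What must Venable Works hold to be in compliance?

[R1] is a registered nonprofit → Nonprofit Permit required.
[R2] is located in the designated historic district (not: is located in a residentially zoned district); floor area 9,600 square feet ≤ 19,600 square feet → Trade Registration not required.
[R3] offers tattoo or body-art services → Operating Permit required.
[R4] seating 68 ≥ 28 → Limited Seating Permit not required.
[R5] floor area 9,600 square feet < 10,000 square feet; seating 68 ≤ 108 → Operating Certificate required.
[R6] is located in the designated historic district → Historic District License required.
[R7] floor area 9,600 square feet ≤ 15,900 square feet; seating 68 < 86 → Municipal Authorization not required.
[R8] offers tattoo or body-art services; is located in the designated historic district → Regulatory Authorization required.

Historic District License, Nonprofit Permit, Operating Certificate, Operating Permit, Regulatory Authorization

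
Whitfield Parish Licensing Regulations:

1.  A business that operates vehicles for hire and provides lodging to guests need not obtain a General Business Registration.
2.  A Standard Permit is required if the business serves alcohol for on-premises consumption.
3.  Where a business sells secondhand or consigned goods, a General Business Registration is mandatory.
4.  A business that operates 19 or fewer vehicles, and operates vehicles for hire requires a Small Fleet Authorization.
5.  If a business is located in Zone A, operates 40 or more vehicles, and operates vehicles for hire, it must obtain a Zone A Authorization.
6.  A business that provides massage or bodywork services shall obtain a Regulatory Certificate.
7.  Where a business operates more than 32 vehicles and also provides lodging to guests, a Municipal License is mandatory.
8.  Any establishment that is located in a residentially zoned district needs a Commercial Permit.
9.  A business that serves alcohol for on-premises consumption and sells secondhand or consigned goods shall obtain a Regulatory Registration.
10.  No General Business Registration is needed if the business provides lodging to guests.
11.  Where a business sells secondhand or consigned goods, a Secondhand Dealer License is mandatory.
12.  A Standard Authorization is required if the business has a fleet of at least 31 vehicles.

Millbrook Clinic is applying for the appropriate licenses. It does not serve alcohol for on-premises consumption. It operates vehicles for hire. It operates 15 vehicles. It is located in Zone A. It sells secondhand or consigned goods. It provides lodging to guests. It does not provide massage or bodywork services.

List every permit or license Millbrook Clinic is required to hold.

1. operates vehicles for hire; provides lodging to guests → exempt from General Business Registration.
2. does not serve alcohol for on-premises consumption → Standard Permit not required.
3. sells secondhand or consigned goods → General Business Registration required.
4. vehicles 15 ≤ 19; operates vehicles for hire → Small Fleet Authorization required.
5. is located in Zone A; vehicles 15 < 40; operates vehicles for hire → Zone A Authorization not required.
6. does not provide massage or bodywork services → Regulatory Certificate not required.
7. vehicles 15 ≤ 32; provides lodging to guests → Municipal License not required.
8. is located in Zone A (not: is located in a residentially zoned district) → Commercial Permit not required.
9. does not serve alcohol for on-premises consumption; sells secondhand or consigned goods → Regulatory Registration not required.
10. provides lodging to guests → exempt from General Business Registration.
11. sells secondhand or consigned goods → Secondhand Dealer License required.
12. vehicles 15 < 31 → Standard Authorization not required.

Secondhand Dealer License, Small Fleet Authorization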